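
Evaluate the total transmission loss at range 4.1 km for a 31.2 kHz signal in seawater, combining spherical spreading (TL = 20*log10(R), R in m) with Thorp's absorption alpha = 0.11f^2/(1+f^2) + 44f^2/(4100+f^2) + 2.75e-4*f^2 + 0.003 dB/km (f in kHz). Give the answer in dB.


Step 1 (Thorp): alpha = 0.11*973.44/(1+973.44) + 44*973.44/(4100+973.44) + 2.75e-4*973.44 + 0.003 = 8.8229 dB/km
Step 2: TL_spread = 20*log10(4100) = 72.26 dB
Step 3: TL_abs = alpha*R = 8.8229 * 4.1 = 36.17 dB
Step 4: TL_total = 72.26 + 36.17 = 108.43

108.43 dB


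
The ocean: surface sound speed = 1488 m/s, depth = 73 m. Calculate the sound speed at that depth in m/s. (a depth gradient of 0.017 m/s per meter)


c = 1488 + 0.017 * 73 = 1489.241

1489.241 m/s


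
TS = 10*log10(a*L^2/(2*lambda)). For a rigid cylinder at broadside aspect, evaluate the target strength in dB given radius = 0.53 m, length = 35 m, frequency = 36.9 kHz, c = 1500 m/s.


lambda = 1500/36900 = 0.04065 m
TS = 10*log10(0.53*35^2/(2*0.04065)) = 39.02

39.02 dB


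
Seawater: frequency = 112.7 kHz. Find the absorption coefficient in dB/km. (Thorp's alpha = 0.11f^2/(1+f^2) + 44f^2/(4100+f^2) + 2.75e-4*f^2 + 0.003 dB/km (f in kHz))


f^2 = 12701.29
alpha = 0.11*12701.29/(1+12701.29) + 44*12701.29/(4100+12701.29) + 2.75e-4*12701.29 + 0.003 = 36.869

36.869 dB/km


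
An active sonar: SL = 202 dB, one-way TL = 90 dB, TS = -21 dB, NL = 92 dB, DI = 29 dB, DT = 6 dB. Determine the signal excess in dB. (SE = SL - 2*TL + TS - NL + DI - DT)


SE = SL - 2*TL + TS - NL + DI - DT = 202 - 2*90 + (-21) - 92 + 29 - 6 = -68

-68 dB


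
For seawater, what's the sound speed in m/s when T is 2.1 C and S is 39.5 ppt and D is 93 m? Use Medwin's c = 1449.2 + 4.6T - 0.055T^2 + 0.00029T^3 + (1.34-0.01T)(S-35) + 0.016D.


1466.04 m/s


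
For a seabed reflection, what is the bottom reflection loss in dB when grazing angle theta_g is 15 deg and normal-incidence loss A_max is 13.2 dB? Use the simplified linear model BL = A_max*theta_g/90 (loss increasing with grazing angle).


2.2 dB


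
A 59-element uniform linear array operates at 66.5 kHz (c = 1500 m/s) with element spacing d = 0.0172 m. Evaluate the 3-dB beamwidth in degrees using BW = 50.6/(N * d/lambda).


1.12 deg


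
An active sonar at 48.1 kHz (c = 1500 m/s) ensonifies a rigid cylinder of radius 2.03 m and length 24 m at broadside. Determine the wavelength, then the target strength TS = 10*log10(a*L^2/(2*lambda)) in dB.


Step 1: lambda = c/f = 1500/48100 = 0.03119 m
Step 2: TS = 10*log10(a*L^2/(2*lambda)) = 10*log10(2.03*24^2/(2*0.03119)) = 42.73

42.73 dB


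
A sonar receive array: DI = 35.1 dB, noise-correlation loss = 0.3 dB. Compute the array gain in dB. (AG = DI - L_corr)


AG = DI - L_corr = 35.1 - 0.3 = 34.8

34.8 dB


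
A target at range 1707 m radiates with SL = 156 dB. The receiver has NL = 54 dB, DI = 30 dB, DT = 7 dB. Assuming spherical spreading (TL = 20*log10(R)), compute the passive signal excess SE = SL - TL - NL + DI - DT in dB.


Step 1: TL = 20*log10(1707) = 64.64 dB
Step 2: SE = 156 - 64.64 - 54 + 30 - 7 = 60.36

60.36 dB


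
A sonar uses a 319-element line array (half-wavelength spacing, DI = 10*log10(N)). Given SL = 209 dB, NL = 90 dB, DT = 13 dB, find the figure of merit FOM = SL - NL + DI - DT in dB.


Step 1: DI = 10*log10(319) = 25.04 dB
Step 2: FOM = SL - NL + DI - DT = 209 - 90 + 25.04 - 13 = 131.04

131.04 dB


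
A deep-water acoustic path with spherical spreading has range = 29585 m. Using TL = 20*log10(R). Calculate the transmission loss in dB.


TL = 20*log10(29585) = 89.42

89.42 dB


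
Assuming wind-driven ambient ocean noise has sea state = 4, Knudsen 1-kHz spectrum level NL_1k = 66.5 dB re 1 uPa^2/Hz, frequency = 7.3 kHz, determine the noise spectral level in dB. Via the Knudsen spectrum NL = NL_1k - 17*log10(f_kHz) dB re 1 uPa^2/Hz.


51.82 dB


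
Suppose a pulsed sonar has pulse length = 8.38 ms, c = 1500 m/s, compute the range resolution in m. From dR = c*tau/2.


dR = c*tau/2 = 1500 * 8.38e-3 / 2 = 6.285

6.285 m


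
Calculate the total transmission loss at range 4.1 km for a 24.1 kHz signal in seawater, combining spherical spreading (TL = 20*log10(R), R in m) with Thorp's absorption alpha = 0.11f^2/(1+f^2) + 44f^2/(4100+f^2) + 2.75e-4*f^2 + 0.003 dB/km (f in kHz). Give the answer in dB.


Step 1 (Thorp): alpha = 0.11*580.81/(1+580.81) + 44*580.81/(4100+580.81) + 2.75e-4*580.81 + 0.003 = 5.7322 dB/km
Step 2: TL_spread = 20*log10(4100) = 72.26 dB
Step 3: TL_abs = alpha*R = 5.7322 * 4.1 = 23.5 dB
Step 4: TL_total = 72.26 + 23.5 = 95.76

95.76 dB


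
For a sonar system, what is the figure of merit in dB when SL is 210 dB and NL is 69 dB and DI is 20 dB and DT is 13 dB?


148 dB


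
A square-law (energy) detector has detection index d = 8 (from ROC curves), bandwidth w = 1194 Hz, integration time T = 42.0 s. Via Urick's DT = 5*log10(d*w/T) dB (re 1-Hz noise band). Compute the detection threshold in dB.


11.78 dB


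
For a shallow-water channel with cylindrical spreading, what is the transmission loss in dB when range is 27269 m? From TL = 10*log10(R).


TL = 10*log10(27269) = 44.36

44.36 dB


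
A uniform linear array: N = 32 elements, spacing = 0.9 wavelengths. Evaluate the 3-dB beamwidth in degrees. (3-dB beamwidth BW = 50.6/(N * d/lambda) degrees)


1.76 deg


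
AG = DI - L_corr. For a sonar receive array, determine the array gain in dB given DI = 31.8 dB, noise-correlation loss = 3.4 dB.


AG = DI - L_corr = 31.8 - 3.4 = 28.4

28.4 dB


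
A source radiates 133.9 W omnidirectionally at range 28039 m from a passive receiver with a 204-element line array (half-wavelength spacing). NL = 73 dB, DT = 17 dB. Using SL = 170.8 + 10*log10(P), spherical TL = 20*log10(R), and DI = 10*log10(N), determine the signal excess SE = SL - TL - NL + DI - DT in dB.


36.21 dB


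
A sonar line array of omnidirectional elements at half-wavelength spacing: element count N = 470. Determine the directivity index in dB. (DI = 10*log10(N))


DI = 10*log10(470) = 26.72

26.72 dB


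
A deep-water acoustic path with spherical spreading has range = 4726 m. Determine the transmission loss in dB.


TL = 20*log10(4726) = 73.49

73.49 dB


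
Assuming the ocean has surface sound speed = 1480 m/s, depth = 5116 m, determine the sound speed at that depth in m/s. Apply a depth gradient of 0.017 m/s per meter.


c = 1480 + 0.017 * 5116 = 1566.972

1566.972 m/s


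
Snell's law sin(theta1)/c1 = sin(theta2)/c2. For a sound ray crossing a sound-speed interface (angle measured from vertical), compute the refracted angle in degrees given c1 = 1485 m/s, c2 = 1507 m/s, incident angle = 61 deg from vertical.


sin(theta2) = (c2/c1)*sin(theta1) = (1507/1485)*sin(61 deg) = 0.88758
theta2 = arcsin(0.88758) = 62.57

62.57 deg


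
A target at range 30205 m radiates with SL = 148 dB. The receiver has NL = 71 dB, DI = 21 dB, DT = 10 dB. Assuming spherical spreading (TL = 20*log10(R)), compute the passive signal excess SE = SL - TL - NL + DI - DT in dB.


Step 1: TL = 20*log10(30205) = 89.6 dB
Step 2: SE = 148 - 89.6 - 71 + 21 - 10 = -1.6

-1.6 dB


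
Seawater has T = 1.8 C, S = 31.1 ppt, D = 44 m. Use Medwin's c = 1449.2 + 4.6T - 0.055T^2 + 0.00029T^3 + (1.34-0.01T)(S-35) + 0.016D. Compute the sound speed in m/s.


c = 1449.2 + 4.6*1.8 - 0.055*1.8^2 + 0.00029*1.8^3 + (1.34 - 0.01*1.8)*(31.1 - 35) + 0.016*44 = 1452.85

1452.85 m/s


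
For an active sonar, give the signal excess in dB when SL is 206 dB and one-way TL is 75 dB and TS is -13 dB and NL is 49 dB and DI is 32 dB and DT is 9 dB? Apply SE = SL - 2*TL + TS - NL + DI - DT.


SE = SL - 2*TL + TS - NL + DI - DT = 206 - 2*75 + (-13) - 49 + 32 - 9 = 17

17 dB


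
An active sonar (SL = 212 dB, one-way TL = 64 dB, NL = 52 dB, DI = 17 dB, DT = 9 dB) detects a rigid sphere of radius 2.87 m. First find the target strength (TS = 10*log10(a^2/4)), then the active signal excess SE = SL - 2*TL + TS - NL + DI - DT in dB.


Step 1: TS = 10*log10(2.87^2/4) = 3.14 dB
Step 2: SE = SL - 2*TL + TS - NL + DI - DT = 212 - 2*64 + (3.14) - 52 + 17 - 9 = 43.14

43.14 dB


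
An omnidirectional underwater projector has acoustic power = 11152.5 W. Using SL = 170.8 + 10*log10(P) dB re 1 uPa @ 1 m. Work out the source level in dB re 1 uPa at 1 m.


SL = 170.8 + 10*log10(11152.5) = 170.8 + 40.47 = 211.27

211.27 dB


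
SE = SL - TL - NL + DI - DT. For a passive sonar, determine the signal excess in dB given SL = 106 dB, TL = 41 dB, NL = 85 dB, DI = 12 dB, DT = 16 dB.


-24 dB


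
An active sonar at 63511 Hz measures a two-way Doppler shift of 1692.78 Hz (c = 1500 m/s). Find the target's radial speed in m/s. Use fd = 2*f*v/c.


From fd = 2*f*v/c, v = c*fd/(2*f) = 1500 * 1692.78 / (2*63511) = 19.99

19.99 m/s


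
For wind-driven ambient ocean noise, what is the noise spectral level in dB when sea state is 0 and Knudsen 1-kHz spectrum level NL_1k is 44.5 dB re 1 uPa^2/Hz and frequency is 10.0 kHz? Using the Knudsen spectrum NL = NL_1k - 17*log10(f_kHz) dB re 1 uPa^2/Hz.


NL = NL_1k - 17*log10(f_kHz) = 44.5 - 17*log10(10.0) = 44.5 - (17.0) = 27.5

27.5 dB


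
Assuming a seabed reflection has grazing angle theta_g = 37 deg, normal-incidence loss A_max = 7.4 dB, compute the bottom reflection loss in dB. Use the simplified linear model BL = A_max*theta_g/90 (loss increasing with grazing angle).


BL = A_max * theta_g / 90 = 7.4 * 37 / 90 = 3.04

3.04 dB


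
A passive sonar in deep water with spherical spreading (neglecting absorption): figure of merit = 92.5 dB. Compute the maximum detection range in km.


At max range FOM = TL, so 20*log10(R) = 92.5
R = 10^(92.5/20) = 42169.65 m = 42.17 km

42.17 km


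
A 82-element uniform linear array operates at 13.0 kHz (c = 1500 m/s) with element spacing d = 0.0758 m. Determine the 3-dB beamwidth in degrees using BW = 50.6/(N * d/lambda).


0.94 deg


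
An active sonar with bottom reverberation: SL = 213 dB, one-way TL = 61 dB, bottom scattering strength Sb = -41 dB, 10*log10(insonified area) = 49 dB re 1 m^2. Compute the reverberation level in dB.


99 dB


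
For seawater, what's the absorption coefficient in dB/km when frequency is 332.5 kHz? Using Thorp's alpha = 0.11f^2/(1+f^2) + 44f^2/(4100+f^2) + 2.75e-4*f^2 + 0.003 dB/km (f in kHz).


72.943 dB/km


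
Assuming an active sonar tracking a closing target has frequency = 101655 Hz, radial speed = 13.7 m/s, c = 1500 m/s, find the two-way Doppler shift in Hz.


fd = 2*f*v/c = 2 * 101655 * 13.7 / 1500 = 1856.9

1856.9 Hz


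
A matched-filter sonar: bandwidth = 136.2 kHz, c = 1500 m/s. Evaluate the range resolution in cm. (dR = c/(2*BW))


dR = c/(2*BW) = 1500 / (2 * 136.2e3) = 0.0055 m = 0.55 cm

0.55 cm


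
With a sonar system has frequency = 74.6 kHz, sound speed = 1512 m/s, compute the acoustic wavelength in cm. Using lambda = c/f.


lambda = c/f = 1512 / 74600 = 0.0203 m = 2.03 cm

2.03 cm


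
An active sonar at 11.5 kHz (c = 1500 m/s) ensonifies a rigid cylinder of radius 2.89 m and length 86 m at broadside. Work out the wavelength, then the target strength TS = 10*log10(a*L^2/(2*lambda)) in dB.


Step 1: lambda = c/f = 1500/11500 = 0.13043 m
Step 2: TS = 10*log10(a*L^2/(2*lambda)) = 10*log10(2.89*86^2/(2*0.13043)) = 49.13

49.13 dB


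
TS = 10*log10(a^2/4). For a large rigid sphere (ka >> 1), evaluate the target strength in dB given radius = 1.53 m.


TS = 10*log10(1.53^2 / 4) = 10*log10(0.585225) = -2.33

-2.33 dB


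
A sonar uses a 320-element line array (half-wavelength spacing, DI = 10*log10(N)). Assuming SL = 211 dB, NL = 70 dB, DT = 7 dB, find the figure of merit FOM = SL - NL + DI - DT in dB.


Step 1: DI = 10*log10(320) = 25.05 dB
Step 2: FOM = SL - NL + DI - DT = 211 - 70 + 25.05 - 7 = 159.05

159.05 dB


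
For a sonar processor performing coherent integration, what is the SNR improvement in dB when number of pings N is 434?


Gain = 10*log10(434) = 26.37

26.37 dB


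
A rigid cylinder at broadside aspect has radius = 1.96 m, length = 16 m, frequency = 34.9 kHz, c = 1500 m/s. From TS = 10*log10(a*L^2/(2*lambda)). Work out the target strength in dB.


lambda = 1500/34900 = 0.04298 m
TS = 10*log10(1.96*16^2/(2*0.04298)) = 37.66

37.66 dB


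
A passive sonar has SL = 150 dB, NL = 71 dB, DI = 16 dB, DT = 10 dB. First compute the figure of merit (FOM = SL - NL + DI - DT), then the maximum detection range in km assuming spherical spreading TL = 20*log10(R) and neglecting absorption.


Step 1: FOM = SL - NL + DI - DT = 150 - 71 + 16 - 10 = 85 dB
Step 2: at max range FOM = TL = 20*log10(R), so R = 10^(85/20) = 17782.79 m = 17.78 km

17.78 km


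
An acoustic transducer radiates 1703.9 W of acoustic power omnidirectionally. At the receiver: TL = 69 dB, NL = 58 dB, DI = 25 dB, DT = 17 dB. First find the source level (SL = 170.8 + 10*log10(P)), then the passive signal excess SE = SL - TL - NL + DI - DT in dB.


Step 1: SL = 170.8 + 10*log10(1703.9) = 203.11 dB
Step 2: SE = SL - TL - NL + DI - DT = 203.11 - 69 - 58 + 25 - 17 = 84.11

84.11 dB


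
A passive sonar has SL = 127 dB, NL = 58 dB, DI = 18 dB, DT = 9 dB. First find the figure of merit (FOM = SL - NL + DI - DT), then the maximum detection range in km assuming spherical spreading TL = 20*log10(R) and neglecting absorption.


Step 1: FOM = SL - NL + DI - DT = 127 - 58 + 18 - 9 = 78 dB
Step 2: at max range FOM = TL = 20*log10(R), so R = 10^(78/20) = 7943.28 m = 7.94 km

7.94 km


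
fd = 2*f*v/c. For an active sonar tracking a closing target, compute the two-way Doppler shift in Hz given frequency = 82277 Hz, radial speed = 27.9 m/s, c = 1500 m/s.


3060.7 Hz


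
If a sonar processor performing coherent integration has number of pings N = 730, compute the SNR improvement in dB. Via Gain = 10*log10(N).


Gain = 10*log10(730) = 28.63

28.63 dB


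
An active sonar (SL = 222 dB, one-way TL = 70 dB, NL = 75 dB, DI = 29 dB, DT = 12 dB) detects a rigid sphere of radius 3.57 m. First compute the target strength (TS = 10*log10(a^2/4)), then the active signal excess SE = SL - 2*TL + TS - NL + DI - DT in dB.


Step 1: TS = 10*log10(3.57^2/4) = 5.03 dB
Step 2: SE = SL - 2*TL + TS - NL + DI - DT = 222 - 2*70 + (5.03) - 75 + 29 - 12 = 29.03

29.03 dB


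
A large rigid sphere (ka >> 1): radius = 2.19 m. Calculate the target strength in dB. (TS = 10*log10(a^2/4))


0.79 dB


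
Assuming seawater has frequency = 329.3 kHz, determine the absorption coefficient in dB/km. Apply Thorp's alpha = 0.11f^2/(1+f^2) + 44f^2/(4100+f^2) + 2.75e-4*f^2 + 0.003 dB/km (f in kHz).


f^2 = 108438.49
alpha = 0.11*108438.49/(1+108438.49) + 44*108438.49/(4100+108438.49) + 2.75e-4*108438.49 + 0.003 = 72.331

72.331 dB/km


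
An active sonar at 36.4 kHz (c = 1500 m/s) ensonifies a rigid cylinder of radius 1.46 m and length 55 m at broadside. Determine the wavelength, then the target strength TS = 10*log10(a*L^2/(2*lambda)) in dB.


Step 1: lambda = c/f = 1500/36400 = 0.04121 m
Step 2: TS = 10*log10(a*L^2/(2*lambda)) = 10*log10(1.46*55^2/(2*0.04121)) = 47.29

47.29 dB


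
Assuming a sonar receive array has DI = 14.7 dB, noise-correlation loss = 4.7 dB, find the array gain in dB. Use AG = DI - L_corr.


AG = DI - L_corr = 14.7 - 4.7 = 10.0

10.0 dB


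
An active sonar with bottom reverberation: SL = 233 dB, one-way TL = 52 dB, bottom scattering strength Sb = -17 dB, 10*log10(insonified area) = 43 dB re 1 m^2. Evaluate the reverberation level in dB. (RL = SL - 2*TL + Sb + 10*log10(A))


155 dB


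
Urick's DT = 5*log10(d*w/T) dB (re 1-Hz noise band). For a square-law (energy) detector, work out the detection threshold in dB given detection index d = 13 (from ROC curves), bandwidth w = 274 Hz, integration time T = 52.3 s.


9.17 dB


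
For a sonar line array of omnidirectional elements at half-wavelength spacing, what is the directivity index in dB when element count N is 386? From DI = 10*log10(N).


25.87 dB


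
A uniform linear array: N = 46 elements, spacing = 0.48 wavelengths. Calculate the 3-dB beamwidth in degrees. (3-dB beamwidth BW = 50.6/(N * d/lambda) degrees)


BW = 50.6 / (46 * 0.48) = 50.6 / 22.08 = 2.29

2.29 deg


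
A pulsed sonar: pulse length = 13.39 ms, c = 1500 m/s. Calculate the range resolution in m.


dR = c*tau/2 = 1500 * 13.39e-3 / 2 = 10.0425

10.0425 m


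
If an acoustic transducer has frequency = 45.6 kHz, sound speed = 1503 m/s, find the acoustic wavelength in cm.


3.3 cm


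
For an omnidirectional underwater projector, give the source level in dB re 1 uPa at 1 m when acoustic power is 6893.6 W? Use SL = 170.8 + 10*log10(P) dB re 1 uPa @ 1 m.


209.18 dB


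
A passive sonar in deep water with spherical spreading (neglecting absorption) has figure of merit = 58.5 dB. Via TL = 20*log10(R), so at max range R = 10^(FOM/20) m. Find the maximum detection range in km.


0.84 km


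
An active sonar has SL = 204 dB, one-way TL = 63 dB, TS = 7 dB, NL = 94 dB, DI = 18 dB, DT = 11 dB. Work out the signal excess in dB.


-2 dB


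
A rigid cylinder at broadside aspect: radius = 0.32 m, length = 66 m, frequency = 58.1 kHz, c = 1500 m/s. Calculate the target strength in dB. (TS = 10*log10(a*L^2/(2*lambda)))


44.31 dB


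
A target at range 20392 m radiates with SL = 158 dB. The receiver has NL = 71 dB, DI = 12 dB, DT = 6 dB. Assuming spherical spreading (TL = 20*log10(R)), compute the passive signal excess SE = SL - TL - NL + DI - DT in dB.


6.81 dB


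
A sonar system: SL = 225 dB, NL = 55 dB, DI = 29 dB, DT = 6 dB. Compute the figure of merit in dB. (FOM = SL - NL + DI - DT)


FOM = SL - NL + DI - DT = 225 - 55 + 29 - 6 = 193

193 dB


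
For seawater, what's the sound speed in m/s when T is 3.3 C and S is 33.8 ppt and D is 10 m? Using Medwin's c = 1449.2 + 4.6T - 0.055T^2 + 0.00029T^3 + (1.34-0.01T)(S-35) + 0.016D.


c = 1449.2 + 4.6*3.3 - 0.055*3.3^2 + 0.00029*3.3^3 + (1.34 - 0.01*3.3)*(33.8 - 35) + 0.016*10 = 1462.38

1462.38 m/s


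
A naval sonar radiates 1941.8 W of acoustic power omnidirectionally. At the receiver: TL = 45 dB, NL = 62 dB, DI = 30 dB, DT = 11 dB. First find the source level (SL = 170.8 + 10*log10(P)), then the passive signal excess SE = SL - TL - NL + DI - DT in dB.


Step 1: SL = 170.8 + 10*log10(1941.8) = 203.68 dB
Step 2: SE = SL - TL - NL + DI - DT = 203.68 - 45 - 62 + 30 - 11 = 115.68

115.68 dB


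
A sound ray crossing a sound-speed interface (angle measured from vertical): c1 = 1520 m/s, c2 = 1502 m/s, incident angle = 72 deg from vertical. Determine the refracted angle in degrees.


70.02 deg


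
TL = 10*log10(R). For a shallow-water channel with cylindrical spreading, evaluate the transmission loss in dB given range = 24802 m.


43.94 dB


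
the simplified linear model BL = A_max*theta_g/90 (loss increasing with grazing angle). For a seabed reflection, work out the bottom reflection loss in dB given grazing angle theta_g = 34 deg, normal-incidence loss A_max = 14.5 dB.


BL = A_max * theta_g / 90 = 14.5 * 34 / 90 = 5.48

5.48 dB


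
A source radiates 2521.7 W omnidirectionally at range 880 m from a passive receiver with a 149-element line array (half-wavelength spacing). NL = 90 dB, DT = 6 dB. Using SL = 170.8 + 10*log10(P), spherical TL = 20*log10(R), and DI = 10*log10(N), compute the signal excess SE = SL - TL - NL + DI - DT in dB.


71.66 dB


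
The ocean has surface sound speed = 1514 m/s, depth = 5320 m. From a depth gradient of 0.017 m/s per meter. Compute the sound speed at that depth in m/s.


c = 1514 + 0.017 * 5320 = 1604.44

1604.44 m/s


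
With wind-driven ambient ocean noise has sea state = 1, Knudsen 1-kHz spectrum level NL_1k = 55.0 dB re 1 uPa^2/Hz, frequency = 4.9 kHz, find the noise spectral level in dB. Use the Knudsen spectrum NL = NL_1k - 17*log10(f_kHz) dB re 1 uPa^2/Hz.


NL = NL_1k - 17*log10(f_kHz) = 55.0 - 17*log10(4.9) = 55.0 - (11.73) = 43.27

43.27 dB


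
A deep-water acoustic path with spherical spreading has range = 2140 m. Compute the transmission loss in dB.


66.61 dB


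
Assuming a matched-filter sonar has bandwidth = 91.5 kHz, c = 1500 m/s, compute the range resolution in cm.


dR = c/(2*BW) = 1500 / (2 * 91.5e3) = 0.0082 m = 0.82 cm

0.82 cm


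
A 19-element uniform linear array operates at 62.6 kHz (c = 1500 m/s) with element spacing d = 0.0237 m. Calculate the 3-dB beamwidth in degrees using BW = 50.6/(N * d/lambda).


Step 1: lambda = 1500/62600 = 0.02396 m
Step 2: d/lambda = 0.0237/0.02396 = 0.9891
Step 3: BW = 50.6/(N * d/lambda) = 50.6/(19 * 0.9891) = 2.69

2.69 deg


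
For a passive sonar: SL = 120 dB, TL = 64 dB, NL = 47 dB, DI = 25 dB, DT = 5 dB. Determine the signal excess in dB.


SE = SL - TL - NL + DI - DT = 120 - 64 - 47 + 25 - 5 = 29

29 dB


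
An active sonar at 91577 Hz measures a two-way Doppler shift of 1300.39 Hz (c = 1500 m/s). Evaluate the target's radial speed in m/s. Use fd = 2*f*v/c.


From fd = 2*f*v/c, v = c*fd/(2*f) = 1500 * 1300.39 / (2*91577) = 10.65

10.65 m/s


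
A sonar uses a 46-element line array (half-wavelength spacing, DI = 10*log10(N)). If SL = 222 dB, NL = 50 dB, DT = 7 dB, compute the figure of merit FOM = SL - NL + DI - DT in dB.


181.63 dB


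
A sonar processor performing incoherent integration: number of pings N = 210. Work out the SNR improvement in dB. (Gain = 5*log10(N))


11.61 dB


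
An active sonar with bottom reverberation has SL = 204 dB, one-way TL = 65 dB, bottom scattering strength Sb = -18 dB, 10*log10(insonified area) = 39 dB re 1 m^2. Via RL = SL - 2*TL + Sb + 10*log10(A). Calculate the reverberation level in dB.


RL = SL - 2*TL + Sb + 10*log10(A) = 204 - 2*65 + (-18) + 39 = 95

95 dB


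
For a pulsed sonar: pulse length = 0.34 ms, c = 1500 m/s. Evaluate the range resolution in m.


dR = c*tau/2 = 1500 * 0.34e-3 / 2 = 0.255

0.255 m


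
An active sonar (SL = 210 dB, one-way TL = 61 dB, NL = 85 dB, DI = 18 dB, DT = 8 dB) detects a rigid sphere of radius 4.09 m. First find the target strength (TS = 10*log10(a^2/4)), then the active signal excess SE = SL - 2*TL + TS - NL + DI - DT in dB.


Step 1: TS = 10*log10(4.09^2/4) = 6.21 dB
Step 2: SE = SL - 2*TL + TS - NL + DI - DT = 210 - 2*61 + (6.21) - 85 + 18 - 8 = 19.21

19.21 dB


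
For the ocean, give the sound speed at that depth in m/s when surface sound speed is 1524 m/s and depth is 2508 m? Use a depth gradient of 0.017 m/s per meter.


c = 1524 + 0.017 * 2508 = 1566.636

1566.636 m/s


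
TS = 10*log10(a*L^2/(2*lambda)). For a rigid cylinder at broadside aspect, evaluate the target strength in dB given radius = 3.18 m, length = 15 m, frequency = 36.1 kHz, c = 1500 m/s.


lambda = 1500/36100 = 0.04155 m
TS = 10*log10(3.18*15^2/(2*0.04155)) = 39.35

39.35 dB


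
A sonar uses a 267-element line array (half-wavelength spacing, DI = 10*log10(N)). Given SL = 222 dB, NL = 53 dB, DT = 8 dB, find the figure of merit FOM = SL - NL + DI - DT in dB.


Step 1: DI = 10*log10(267) = 24.27 dB
Step 2: FOM = SL - NL + DI - DT = 222 - 53 + 24.27 - 8 = 185.27

185.27 dB


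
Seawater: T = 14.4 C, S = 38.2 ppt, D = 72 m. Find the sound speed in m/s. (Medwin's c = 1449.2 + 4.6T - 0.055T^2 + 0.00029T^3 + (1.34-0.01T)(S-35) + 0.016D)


c = 1449.2 + 4.6*14.4 - 0.055*14.4^2 + 0.00029*14.4^3 + (1.34 - 0.01*14.4)*(38.2 - 35) + 0.016*72 = 1509.88

1509.88 m/s


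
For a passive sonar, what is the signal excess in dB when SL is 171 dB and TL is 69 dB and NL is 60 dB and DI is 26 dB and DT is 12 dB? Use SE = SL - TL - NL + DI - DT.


SE = SL - TL - NL + DI - DT = 171 - 69 - 60 + 26 - 12 = 56

56 dB


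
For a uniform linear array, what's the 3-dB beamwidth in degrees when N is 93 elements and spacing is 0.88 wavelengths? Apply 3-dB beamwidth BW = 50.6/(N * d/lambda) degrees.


BW = 50.6 / (93 * 0.88) = 50.6 / 81.84 = 0.62

0.62 deg


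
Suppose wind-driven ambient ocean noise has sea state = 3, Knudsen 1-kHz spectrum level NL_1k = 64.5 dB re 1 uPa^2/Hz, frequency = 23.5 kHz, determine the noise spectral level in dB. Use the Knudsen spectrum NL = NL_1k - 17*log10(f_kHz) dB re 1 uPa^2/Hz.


NL = NL_1k - 17*log10(f_kHz) = 64.5 - 17*log10(23.5) = 64.5 - (23.31) = 41.19

41.19 dB


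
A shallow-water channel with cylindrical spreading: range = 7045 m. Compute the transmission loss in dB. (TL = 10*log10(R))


TL = 10*log10(7045) = 38.48

38.48 dB


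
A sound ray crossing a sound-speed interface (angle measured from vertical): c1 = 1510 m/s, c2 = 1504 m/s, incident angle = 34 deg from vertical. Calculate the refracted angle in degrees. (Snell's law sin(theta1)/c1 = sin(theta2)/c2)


sin(theta2) = (c2/c1)*sin(theta1) = (1504/1510)*sin(34 deg) = 0.55697
theta2 = arcsin(0.55697) = 33.85

33.85 deg


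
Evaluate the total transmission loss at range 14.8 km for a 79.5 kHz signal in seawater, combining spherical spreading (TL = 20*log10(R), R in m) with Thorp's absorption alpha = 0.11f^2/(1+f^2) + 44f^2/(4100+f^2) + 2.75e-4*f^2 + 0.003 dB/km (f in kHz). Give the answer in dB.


Step 1 (Thorp): alpha = 0.11*6320.25/(1+6320.25) + 44*6320.25/(4100+6320.25) + 2.75e-4*6320.25 + 0.003 = 28.5386 dB/km
Step 2: TL_spread = 20*log10(14800) = 83.41 dB
Step 3: TL_abs = alpha*R = 28.5386 * 14.8 = 422.37 dB
Step 4: TL_total = 83.41 + 422.37 = 505.78

505.78 dB


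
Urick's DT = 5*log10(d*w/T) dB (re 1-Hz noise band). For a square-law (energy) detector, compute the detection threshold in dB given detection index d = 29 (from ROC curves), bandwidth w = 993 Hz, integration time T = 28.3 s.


DT = 5*log10(d*w/T) = 5*log10(29 * 993 / 28.3) = 5*log10(1017.56) = 15.04

15.04 dB


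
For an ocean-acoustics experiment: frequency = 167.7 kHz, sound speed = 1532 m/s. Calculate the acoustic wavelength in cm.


0.91 cm


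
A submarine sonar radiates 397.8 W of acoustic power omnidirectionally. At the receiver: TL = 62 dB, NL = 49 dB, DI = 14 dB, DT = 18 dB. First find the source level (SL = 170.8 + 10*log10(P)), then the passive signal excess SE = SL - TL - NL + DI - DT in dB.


Step 1: SL = 170.8 + 10*log10(397.8) = 196.8 dB
Step 2: SE = SL - TL - NL + DI - DT = 196.8 - 62 - 49 + 14 - 18 = 81.8

81.8 dB


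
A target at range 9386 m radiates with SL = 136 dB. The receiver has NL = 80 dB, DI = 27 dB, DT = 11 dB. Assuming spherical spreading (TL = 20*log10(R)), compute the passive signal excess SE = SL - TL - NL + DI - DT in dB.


Step 1: TL = 20*log10(9386) = 79.45 dB
Step 2: SE = 136 - 79.45 - 80 + 27 - 11 = -7.45

-7.45 dB


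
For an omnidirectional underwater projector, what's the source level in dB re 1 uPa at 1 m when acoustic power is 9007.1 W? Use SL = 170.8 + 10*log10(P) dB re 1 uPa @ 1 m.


SL = 170.8 + 10*log10(9007.1) = 170.8 + 39.55 = 210.35

210.35 dB


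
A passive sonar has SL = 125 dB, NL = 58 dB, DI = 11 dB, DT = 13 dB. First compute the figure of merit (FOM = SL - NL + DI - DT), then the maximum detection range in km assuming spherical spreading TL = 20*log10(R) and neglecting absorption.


Step 1: FOM = SL - NL + DI - DT = 125 - 58 + 11 - 13 = 65 dB
Step 2: at max range FOM = TL = 20*log10(R), so R = 10^(65/20) = 1778.28 m = 1.78 km

1.78 km


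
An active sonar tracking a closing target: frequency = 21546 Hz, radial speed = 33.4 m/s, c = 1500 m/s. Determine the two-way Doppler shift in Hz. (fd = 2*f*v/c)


959.52 Hz


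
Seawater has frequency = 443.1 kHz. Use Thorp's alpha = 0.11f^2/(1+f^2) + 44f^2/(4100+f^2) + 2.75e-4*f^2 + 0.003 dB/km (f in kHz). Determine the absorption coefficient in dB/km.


f^2 = 196337.61
alpha = 0.11*196337.61/(1+196337.61) + 44*196337.61/(4100+196337.61) + 2.75e-4*196337.61 + 0.003 = 97.206

97.206 dB/km


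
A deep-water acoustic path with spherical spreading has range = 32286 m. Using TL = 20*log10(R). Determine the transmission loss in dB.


TL = 20*log10(32286) = 90.18

90.18 dB


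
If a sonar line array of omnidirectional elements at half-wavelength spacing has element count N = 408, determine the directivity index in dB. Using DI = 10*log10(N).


26.11 dB


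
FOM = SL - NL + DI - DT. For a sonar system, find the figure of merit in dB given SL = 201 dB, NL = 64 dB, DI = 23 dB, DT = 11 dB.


FOM = SL - NL + DI - DT = 201 - 64 + 23 - 11 = 149

149 dB


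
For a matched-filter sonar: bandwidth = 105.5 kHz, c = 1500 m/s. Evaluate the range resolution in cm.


0.71 cm


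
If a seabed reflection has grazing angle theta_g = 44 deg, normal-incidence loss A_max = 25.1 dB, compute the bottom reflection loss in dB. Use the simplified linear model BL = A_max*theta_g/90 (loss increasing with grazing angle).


BL = A_max * theta_g / 90 = 25.1 * 44 / 90 = 12.27

12.27 dB


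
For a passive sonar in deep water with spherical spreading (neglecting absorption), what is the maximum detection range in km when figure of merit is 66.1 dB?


At max range FOM = TL, so 20*log10(R) = 66.1
R = 10^(66.1/20) = 2018.37 m = 2.02 km

2.02 km


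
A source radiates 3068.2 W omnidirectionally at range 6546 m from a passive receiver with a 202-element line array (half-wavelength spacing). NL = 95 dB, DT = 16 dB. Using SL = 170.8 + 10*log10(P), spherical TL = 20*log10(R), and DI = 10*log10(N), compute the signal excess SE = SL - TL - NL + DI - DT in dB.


Step 1: SL = 170.8 + 10*log10(3068.2) = 205.67 dB
Step 2: TL = 20*log10(6546) = 76.32 dB
Step 3: DI = 10*log10(202) = 23.05 dB
Step 4: SE = SL - TL - NL + DI - DT = 205.67 - 76.32 - 95 + 23.05 - 16 = 41.4

41.4 dB


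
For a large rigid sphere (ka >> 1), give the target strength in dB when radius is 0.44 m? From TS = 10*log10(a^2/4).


TS = 10*log10(0.44^2 / 4) = 10*log10(0.0484) = -13.15

-13.15 dB


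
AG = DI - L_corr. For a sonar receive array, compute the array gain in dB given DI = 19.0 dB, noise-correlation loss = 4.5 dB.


AG = DI - L_corr = 19.0 - 4.5 = 14.5

14.5 dB


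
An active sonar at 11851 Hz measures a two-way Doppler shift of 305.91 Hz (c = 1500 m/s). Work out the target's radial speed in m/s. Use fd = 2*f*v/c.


19.36 m/s


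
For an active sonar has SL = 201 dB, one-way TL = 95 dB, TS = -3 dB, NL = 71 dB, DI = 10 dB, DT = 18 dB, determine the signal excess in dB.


-71 dB


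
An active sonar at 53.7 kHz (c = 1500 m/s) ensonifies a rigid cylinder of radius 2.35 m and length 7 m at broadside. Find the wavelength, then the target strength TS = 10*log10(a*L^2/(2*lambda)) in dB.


Step 1: lambda = c/f = 1500/53700 = 0.02793 m
Step 2: TS = 10*log10(a*L^2/(2*lambda)) = 10*log10(2.35*7^2/(2*0.02793)) = 33.14

33.14 dB


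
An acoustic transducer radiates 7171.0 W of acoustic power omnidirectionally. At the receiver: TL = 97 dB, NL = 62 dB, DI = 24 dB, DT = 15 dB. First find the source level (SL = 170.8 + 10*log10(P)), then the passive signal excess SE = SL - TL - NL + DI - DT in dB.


Step 1: SL = 170.8 + 10*log10(7171.0) = 209.36 dB
Step 2: SE = SL - TL - NL + DI - DT = 209.36 - 97 - 62 + 24 - 15 = 59.36

59.36 dB


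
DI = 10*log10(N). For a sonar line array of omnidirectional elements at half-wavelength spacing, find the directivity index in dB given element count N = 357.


25.53 dB


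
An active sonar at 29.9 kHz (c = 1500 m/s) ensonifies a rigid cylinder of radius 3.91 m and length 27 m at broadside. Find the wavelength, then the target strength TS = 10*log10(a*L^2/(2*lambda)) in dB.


Step 1: lambda = c/f = 1500/29900 = 0.05017 m
Step 2: TS = 10*log10(a*L^2/(2*lambda)) = 10*log10(3.91*27^2/(2*0.05017)) = 44.53

44.53 dB


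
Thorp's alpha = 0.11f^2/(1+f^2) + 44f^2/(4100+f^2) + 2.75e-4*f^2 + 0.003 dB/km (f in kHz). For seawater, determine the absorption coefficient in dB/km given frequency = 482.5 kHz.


107.373 dB/km


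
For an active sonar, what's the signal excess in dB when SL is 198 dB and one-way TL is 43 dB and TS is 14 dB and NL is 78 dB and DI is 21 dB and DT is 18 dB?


SE = SL - 2*TL + TS - NL + DI - DT = 198 - 2*43 + (14) - 78 + 21 - 18 = 51

51 dB


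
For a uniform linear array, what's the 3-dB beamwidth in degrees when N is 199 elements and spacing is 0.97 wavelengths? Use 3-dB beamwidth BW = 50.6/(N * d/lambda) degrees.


BW = 50.6 / (199 * 0.97) = 50.6 / 193.03 = 0.26

0.26 deg


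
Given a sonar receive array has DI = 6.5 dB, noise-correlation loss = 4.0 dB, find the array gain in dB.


2.5 dB


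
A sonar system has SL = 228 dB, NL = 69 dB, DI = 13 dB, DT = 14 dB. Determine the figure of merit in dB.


FOM = SL - NL + DI - DT = 228 - 69 + 13 - 14 = 158

158 dB


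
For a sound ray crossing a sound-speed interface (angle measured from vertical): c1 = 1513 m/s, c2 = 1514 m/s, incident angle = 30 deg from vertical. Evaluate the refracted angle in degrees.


30.02 deg


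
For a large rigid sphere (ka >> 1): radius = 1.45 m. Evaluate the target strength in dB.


-2.79 dB


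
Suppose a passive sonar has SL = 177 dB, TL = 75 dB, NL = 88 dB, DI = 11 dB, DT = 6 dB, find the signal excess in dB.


SE = SL - TL - NL + DI - DT = 177 - 75 - 88 + 11 - 6 = 19

19 dB


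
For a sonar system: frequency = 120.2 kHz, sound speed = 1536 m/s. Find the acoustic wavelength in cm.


lambda = c/f = 1536 / 120200 = 0.0128 m = 1.28 cm

1.28 cm


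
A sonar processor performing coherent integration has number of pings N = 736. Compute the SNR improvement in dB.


28.67 dB


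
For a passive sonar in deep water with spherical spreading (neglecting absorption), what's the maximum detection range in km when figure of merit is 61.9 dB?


At max range FOM = TL, so 20*log10(R) = 61.9
R = 10^(61.9/20) = 1244.51 m = 1.24 km

1.24 km


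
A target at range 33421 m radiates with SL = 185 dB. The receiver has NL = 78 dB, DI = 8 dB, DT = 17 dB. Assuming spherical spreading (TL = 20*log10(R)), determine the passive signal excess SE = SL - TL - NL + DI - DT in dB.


7.52 dB


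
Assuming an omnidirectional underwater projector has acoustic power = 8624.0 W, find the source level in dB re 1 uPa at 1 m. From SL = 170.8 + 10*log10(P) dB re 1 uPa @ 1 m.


SL = 170.8 + 10*log10(8624.0) = 170.8 + 39.36 = 210.16

210.16 dB


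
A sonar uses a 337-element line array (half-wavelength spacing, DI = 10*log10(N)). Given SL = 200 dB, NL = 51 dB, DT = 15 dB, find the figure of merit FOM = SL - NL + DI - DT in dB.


159.28 dB


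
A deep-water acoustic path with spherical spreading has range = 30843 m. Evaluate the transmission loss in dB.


TL = 20*log10(30843) = 89.78

89.78 dB


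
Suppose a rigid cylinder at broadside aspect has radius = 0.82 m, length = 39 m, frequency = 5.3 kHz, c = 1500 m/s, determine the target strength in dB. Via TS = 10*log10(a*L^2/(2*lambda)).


33.43 dB


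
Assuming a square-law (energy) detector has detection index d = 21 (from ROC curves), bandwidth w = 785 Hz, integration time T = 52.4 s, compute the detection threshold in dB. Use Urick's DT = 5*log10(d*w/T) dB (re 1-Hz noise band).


DT = 5*log10(d*w/T) = 5*log10(21 * 785 / 52.4) = 5*log10(314.6) = 12.49

12.49 dB


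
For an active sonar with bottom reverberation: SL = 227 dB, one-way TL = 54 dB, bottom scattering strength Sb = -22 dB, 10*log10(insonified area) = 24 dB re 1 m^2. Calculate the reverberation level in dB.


121 dB


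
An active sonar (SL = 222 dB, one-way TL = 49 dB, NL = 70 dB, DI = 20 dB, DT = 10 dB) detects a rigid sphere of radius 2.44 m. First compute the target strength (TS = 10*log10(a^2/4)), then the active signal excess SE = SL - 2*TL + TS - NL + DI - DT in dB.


Step 1: TS = 10*log10(2.44^2/4) = 1.73 dB
Step 2: SE = SL - 2*TL + TS - NL + DI - DT = 222 - 2*49 + (1.73) - 70 + 20 - 10 = 65.73

65.73 dB


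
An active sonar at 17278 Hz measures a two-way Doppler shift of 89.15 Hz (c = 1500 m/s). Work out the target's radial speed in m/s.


From fd = 2*f*v/c, v = c*fd/(2*f) = 1500 * 89.15 / (2*17278) = 3.87

3.87 m/s


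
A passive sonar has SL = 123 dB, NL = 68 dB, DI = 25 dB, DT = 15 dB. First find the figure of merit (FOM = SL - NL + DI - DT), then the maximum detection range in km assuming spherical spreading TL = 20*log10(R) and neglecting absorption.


Step 1: FOM = SL - NL + DI - DT = 123 - 68 + 25 - 15 = 65 dB
Step 2: at max range FOM = TL = 20*log10(R), so R = 10^(65/20) = 1778.28 m = 1.78 km

1.78 km


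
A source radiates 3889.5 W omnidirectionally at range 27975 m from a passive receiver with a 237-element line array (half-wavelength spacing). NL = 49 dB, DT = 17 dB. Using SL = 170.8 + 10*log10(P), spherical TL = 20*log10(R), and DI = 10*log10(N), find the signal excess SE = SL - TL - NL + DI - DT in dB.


Step 1: SL = 170.8 + 10*log10(3889.5) = 206.7 dB
Step 2: TL = 20*log10(27975) = 88.94 dB
Step 3: DI = 10*log10(237) = 23.75 dB
Step 4: SE = SL - TL - NL + DI - DT = 206.7 - 88.94 - 49 + 23.75 - 17 = 75.51

75.51 dB


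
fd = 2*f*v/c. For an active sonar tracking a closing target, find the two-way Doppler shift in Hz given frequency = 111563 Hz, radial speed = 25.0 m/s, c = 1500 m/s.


fd = 2*f*v/c = 2 * 111563 * 25.0 / 1500 = 3718.77

3718.77 Hz


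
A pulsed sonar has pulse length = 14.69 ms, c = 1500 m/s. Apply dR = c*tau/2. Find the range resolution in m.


11.0175 m


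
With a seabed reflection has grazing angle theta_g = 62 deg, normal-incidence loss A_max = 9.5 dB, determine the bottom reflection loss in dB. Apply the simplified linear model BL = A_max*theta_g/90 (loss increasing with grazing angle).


BL = A_max * theta_g / 90 = 9.5 * 62 / 90 = 6.54

6.54 dB


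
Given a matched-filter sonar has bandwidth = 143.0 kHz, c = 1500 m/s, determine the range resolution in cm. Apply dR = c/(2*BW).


dR = c/(2*BW) = 1500 / (2 * 143.0e3) = 0.0052 m = 0.52 cm

0.52 cm


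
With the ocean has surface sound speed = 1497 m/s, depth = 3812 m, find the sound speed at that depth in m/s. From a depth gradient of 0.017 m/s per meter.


1561.804 m/s


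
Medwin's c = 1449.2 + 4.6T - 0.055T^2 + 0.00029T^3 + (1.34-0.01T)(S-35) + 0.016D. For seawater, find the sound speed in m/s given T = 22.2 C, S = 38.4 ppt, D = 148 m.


1533.56 m/s


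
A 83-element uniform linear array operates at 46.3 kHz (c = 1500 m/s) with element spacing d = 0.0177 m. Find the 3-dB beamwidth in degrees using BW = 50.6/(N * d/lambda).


Step 1: lambda = 1500/46300 = 0.0324 m
Step 2: d/lambda = 0.0177/0.0324 = 0.5463
Step 3: BW = 50.6/(N * d/lambda) = 50.6/(83 * 0.5463) = 1.12

1.12 deg


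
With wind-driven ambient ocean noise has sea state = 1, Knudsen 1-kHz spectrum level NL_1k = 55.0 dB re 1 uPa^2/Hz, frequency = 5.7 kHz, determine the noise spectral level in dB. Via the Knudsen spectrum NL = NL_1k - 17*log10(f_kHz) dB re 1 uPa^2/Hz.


42.15 dB


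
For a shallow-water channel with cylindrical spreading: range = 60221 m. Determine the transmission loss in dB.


TL = 10*log10(60221) = 47.8

47.8 dB


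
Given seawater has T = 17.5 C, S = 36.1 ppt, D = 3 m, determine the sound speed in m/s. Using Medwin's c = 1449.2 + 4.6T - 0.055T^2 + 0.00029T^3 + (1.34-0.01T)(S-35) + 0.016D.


1515.74 m/s


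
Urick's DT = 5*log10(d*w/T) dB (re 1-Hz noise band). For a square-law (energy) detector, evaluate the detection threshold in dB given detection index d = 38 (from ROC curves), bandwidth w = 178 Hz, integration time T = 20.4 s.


DT = 5*log10(d*w/T) = 5*log10(38 * 178 / 20.4) = 5*log10(331.57) = 12.6

12.6 dB


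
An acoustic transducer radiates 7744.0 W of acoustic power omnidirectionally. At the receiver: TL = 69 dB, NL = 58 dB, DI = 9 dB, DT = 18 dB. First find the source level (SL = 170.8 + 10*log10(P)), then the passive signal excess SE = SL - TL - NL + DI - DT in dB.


Step 1: SL = 170.8 + 10*log10(7744.0) = 209.69 dB
Step 2: SE = SL - TL - NL + DI - DT = 209.69 - 69 - 58 + 9 - 18 = 73.69

73.69 dB
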